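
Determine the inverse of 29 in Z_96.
53

gcd(29, 96) = 1, so the inverse exists.
Extended Euclidean algorithm on (96, 29):
96 = 3 × 29 + 9  ⟹  9 = (1)·96 + (-3)·29
29 = 3 × 9 + 2  ⟹  2 = (-3)·96 + (10)·29
9 = 4 × 2 + 1  ⟹  1 = (13)·96 + (-43)·29
So (-43)·29 ≡ 1 (mod 96), i.e. 29^(-1) ≡ -43 ≡ 53 (mod 96).
Check: 29 × 53 = 1537 ≡ 1 (mod 96)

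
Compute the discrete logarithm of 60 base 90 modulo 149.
67

Baby-step giant-step with step n = ⌈√149⌉ = 13.
Baby steps 90^j mod 149 (j:value) for j=0..12: 0:1, 1:90, 2:54, 3:92, 4:85, 5:51, 6:120, 7:72, 8:73, 9:14, 10:68, 11:11, 12:96.
Giant-step multiplier: 90^(-13) ≡ 90^(148-13) = 90^135 ≡ 74 (mod 149).
Giant steps γ_i = 60·74^i mod 149: γ_0=60, γ_1=119, γ_2=15, γ_3=67, γ_4=41, γ_5=54 (in table at j=2).
x = i·n + j = 5·13 + 2 = 67.
Check: 90^67 ≡ 60 (mod 149).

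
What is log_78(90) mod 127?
7

Baby-step giant-step with step n = ⌈√127⌉ = 12.
Baby steps 78^j mod 127 (j:value) for j=0..11: 0:1, 1:78, 2:115, 3:80, 4:17, 5:56, 6:50, 7:90, 8:35, 9:63, 10:88, 11:6.
h = 90 is already in the table at j=7, so x = 7.
Check: 78^7 ≡ 90 (mod 127).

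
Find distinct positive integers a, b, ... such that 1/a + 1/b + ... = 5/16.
1/4 + 1/16

Greedy algorithm:
5/16: ceiling(16/5) = 4, use 1/4
1/16: ceiling(16/1) = 16, use 1/16
Result: 5/16 = 1/4 + 1/16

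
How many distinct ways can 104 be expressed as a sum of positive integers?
304801365

p(n) counts ways to write n as a sum of positive integers (order ignored).
Euler's pentagonal recurrence: p(k) = p(k-1) + p(k-2) - p(k-5) - p(k-7) + p(k-12) + p(k-15) - ... (offsets j(3j∓1)/2, signs ++--, p(0)=1, p(<0)=0).
DP table for k = 0..103: p(0)=1, p(1)=1, p(2)=2, p(3)=3, p(4)=5, p(5)=7, p(6)=11, p(7)=15, p(8)=22, p(9)=30, p(10)=42, p(11)=56, p(12)=77, p(13)=101, p(14)=135, p(15)=176, p(16)=231, p(17)=297, p(18)=385, p(19)=490, p(20)=627, p(21)=792, p(22)=1002, p(23)=1255, p(24)=1575, p(25)=1958, p(26)=2436, p(27)=3010, p(28)=3718, p(29)=4565, p(30)=5604, p(31)=6842, p(32)=8349, p(33)=10143, p(34)=12310, p(35)=14883, p(36)=17977, p(37)=21637, p(38)=26015, p(39)=31185, p(40)=37338, p(41)=44583, p(42)=53174, p(43)=63261, p(44)=75175, p(45)=89134, p(46)=105558, p(47)=124754, p(48)=147273, p(49)=173525, p(50)=204226, p(51)=239943, p(52)=281589, p(53)=329931, p(54)=386155, p(55)=451276, p(56)=526823, p(57)=614154, p(58)=715220, p(59)=831820, p(60)=966467, p(61)=1121505, p(62)=1300156, p(63)=1505499, p(64)=1741630, p(65)=2012558, p(66)=2323520, p(67)=2679689, p(68)=3087735, p(69)=3554345, p(70)=4087968, p(71)=4697205, p(72)=5392783, p(73)=6185689, p(74)=7089500, p(75)=8118264, p(76)=9289091, p(77)=10619863, p(78)=12132164, p(79)=13848650, p(80)=15796476, p(81)=18004327, p(82)=20506255, p(83)=23338469, p(84)=26543660, p(85)=30167357, p(86)=34262962, p(87)=38887673, p(88)=44108109, p(89)=49995925, p(90)=56634173, p(91)=64112359, p(92)=72533807, p(93)=82010177, p(94)=92669720, p(95)=104651419, p(96)=118114304, p(97)=133230930, p(98)=150198136, p(99)=169229875, p(100)=190569292, p(101)=214481126, p(102)=241265379, p(103)=271248950.
Final step: p(104) = p(103) + p(102) - p(99) - p(97) + p(92) + p(89) - p(82) - p(78) + p(69) + p(64) - p(53) - p(47) + p(34) + p(27) - p(12) - p(4)
= 271248950 + 241265379 - 169229875 - 133230930 + 72533807 + 49995925 - 20506255 - 12132164 + 3554345 + 1741630 - 329931 - 124754 + 12310 + 3010 - 77 - 5
= 304801365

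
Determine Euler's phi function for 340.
128

340 = 2^2 × 5 × 17
φ(n) = n × ∏(1 - 1/p) for each prime p dividing n
φ(340) = 340 × (1 - 1/2) × (1 - 1/5) × (1 - 1/17) = 128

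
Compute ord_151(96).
150

151 is prime, so ord(96) divides φ(151) = 150.
Divisors of 150: 1, 2, 3, 5, 6, 10, 15, 25, 30, 50, 75, 150.
Repeated squaring: 96^1 ≡ 96, 96^2 ≡ 5, 96^4 ≡ 25, 96^8 ≡ 21, 96^16 ≡ 139, 96^32 ≡ 144, 96^64 ≡ 49, 96^128 ≡ 136 (mod 151).
Test 96^d mod 151 for each divisor d in increasing order:
96^1 ≡ 96
96^2 ≡ 5
96^3 = 96^2·96^1 ≡ 27
96^5 = 96^4·96^1 ≡ 135
96^6 = 96^4·96^2 ≡ 125
96^10 = 96^8·96^2 ≡ 105
96^15 = 96^8·96^4·96^2·96^1 ≡ 132
96^25 = 96^16·96^8·96^1 ≡ 119
96^30 = 96^16·96^8·96^4·96^2 ≡ 59
96^50 = 96^32·96^16·96^2 ≡ 118
96^75 = 96^64·96^8·96^2·96^1 ≡ 150
96^150 = 96^128·96^16·96^4·96^2 ≡ 1  ← first divisor giving 1
The order is 150.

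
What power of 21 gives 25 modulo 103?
38

Baby-step giant-step with step n = ⌈√103⌉ = 11.
Baby steps 21^j mod 103 (j:value) for j=0..10: 0:1, 1:21, 2:29, 3:94, 4:17, 5:48, 6:81, 7:53, 8:83, 9:95, 10:38.
Giant-step multiplier: 21^(-11) ≡ 21^(102-11) = 21^91 ≡ 99 (mod 103).
Giant steps γ_i = 25·99^i mod 103: γ_0=25, γ_1=3, γ_2=91, γ_3=48 (in table at j=5).
x = i·n + j = 3·11 + 5 = 38.
Check: 21^38 ≡ 25 (mod 103).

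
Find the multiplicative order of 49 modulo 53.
13

53 is prime, so ord(49) divides φ(53) = 52.
Divisors of 52: 1, 2, 4, 13, 26, 52.
Repeated squaring: 49^1 ≡ 49, 49^2 ≡ 16, 49^4 ≡ 44, 49^8 ≡ 28, 49^16 ≡ 42, 49^32 ≡ 15 (mod 53).
Test 49^d mod 53 for each divisor d in increasing order:
49^1 ≡ 49
49^2 ≡ 16
49^4 ≡ 44
49^13 = 49^8·49^4·49^1 ≡ 1  ← first divisor giving 1
The order is 13.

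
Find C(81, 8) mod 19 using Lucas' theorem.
0

Using Lucas' theorem:
Write n=81 and k=8 in base 19:
n in base 19: [4, 5]
k in base 19: [0, 8]
C(81,8) mod 19 = ∏ C(n_i, k_i) mod 19
Digit binomials (mod 19): C(4,0) = 1; C(5,8) = 0 (k_i > n_i)
Product: 1 × 0 = 0 ≡ 0 (mod 19)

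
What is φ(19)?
18

19 = 19
φ(n) = n × ∏(1 - 1/p) for each prime p dividing n
φ(19) = 19 × (1 - 1/19) = 18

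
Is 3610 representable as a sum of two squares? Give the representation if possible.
19² + 57² (a=19, b=57)

Factorization: 3610 = 2 × 5 × 19^2
By Fermat: n is sum of two squares iff every prime p ≡ 3 (mod 4) appears to even power.
All primes ≡ 3 (mod 4) appear to even power.
Search a = 0, 1, 2, … for 3610 - a² a perfect square: first hit at a = 19: 3610 - 361 = 3249 = 57².
3610 = 19² + 57² = 361 + 3249 ✓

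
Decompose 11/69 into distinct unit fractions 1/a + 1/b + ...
1/7 + 1/61 + 1/5893 + 1/86812730 + 1/15072900093293070

Greedy algorithm:
11/69: ceiling(69/11) = 7, use 1/7
8/483: ceiling(483/8) = 61, use 1/61
5/29463: ceiling(29463/5) = 5893, use 1/5893
2/173625459: ceiling(173625459/2) = 86812730, use 1/86812730
1/15072900093293070: ceiling(15072900093293070/1) = 15072900093293070, use 1/15072900093293070
Result: 11/69 = 1/7 + 1/61 + 1/5893 + 1/86812730 + 1/15072900093293070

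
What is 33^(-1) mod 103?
25

gcd(33, 103) = 1, so the inverse exists.
Extended Euclidean algorithm on (103, 33):
103 = 3 × 33 + 4  ⟹  4 = (1)·103 + (-3)·33
33 = 8 × 4 + 1  ⟹  1 = (-8)·103 + (25)·33
So (25)·33 ≡ 1 (mod 103), i.e. 33^(-1) ≡ 25 (mod 103).
Check: 33 × 25 = 825 ≡ 1 (mod 103)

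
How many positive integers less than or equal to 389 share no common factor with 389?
388

389 = 389
φ(n) = n × ∏(1 - 1/p) for each prime p dividing n
φ(389) = 389 × (1 - 1/389) = 388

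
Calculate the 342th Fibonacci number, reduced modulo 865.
511

Matrix identity: Q^n = [[F_(n+1), F_n], [F_n, F_(n-1)]] with Q = [[1,1],[1,0]].
n = 342 = 101010110₂. Square-and-multiply, entries mod 865:
Q^1 = [[1,1],[1,0]]
Q^2 = (Q^1)² = [[2,1],[1,1]]
Q^5 = (Q^2)²·Q = [[8,5],[5,3]]
Q^10 = (Q^5)² = [[89,55],[55,34]]
Q^21 = (Q^10)²·Q = [[411,566],[566,710]]
Q^42 = (Q^21)² = [[552,441],[441,111]]
Q^85 = (Q^42)²·Q = [[93,80],[80,13]]
Q^171 = (Q^85)²·Q = [[174,344],[344,695]]
Q^342 = (Q^171)² = [[697,511],[511,186]]
F_342 mod 865 = Q^342[0][1] = 511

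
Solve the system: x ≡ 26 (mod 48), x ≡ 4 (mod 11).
26

Using Chinese Remainder Theorem:
M = 48 × 11 = 528
M1 = 11, M2 = 48
y1 = 11^(-1) mod 48 = 35
y2 = 48^(-1) mod 11 = 3
x = (26×11×35 + 4×48×3) mod 528 = 26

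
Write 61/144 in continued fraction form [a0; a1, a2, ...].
[0; 2, 2, 1, 3, 2, 2]

Euclidean algorithm steps:
61 = 0 × 144 + 61
144 = 2 × 61 + 22
61 = 2 × 22 + 17
22 = 1 × 17 + 5
17 = 3 × 5 + 2
5 = 2 × 2 + 1
2 = 2 × 1 + 0
Continued fraction: [0; 2, 2, 1, 3, 2, 2]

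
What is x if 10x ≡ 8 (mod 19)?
x ≡ 16 (mod 19)

gcd(10, 19) = 1, which divides 8, so solutions exist.
Find 10^(-1) mod 19 by the extended Euclidean algorithm:
19 = 1 × 10 + 9  ⟹  9 = (1)·19 + (-1)·10
10 = 1 × 9 + 1  ⟹  1 = (-1)·19 + (2)·10
So (2)·10 ≡ 1 (mod 19), i.e. 10^(-1) ≡ 2 (mod 19).
x ≡ 2 × 8 = 16 ≡ 16 (mod 19).
Check: 10 × 16 = 160 ≡ 8 (mod 19).
Unique solution: x ≡ 16 (mod 19)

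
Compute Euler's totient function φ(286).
120

286 = 2 × 11 × 13
φ(n) = n × ∏(1 - 1/p) for each prime p dividing n
φ(286) = 286 × (1 - 1/2) × (1 - 1/11) × (1 - 1/13) = 120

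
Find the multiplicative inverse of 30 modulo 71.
45

gcd(30, 71) = 1, so the inverse exists.
Extended Euclidean algorithm on (71, 30):
71 = 2 × 30 + 11  ⟹  11 = (1)·71 + (-2)·30
30 = 2 × 11 + 8  ⟹  8 = (-2)·71 + (5)·30
11 = 1 × 8 + 3  ⟹  3 = (3)·71 + (-7)·30
8 = 2 × 3 + 2  ⟹  2 = (-8)·71 + (19)·30
3 = 1 × 2 + 1  ⟹  1 = (11)·71 + (-26)·30
So (-26)·30 ≡ 1 (mod 71), i.e. 30^(-1) ≡ -26 ≡ 45 (mod 71).
Check: 30 × 45 = 1350 ≡ 1 (mod 71)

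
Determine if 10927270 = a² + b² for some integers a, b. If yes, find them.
Not possible

Factorization: 10927270 = 2 × 5 × 103^3
By Fermat: n is sum of two squares iff every prime p ≡ 3 (mod 4) appears to even power.
Prime(s) ≡ 3 (mod 4) with odd exponent: [(103, 3)]
Therefore 10927270 cannot be expressed as a² + b².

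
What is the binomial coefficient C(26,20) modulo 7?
0

Using Lucas' theorem:
Write n=26 and k=20 in base 7:
n in base 7: [3, 5]
k in base 7: [2, 6]
C(26,20) mod 7 = ∏ C(n_i, k_i) mod 7
Digit binomials (mod 7): C(3,2) = 3; C(5,6) = 0 (k_i > n_i)
Product: 3 × 0 = 0 ≡ 0 (mod 7)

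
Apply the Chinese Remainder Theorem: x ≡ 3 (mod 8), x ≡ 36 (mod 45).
171

Using Chinese Remainder Theorem:
M = 8 × 45 = 360
M1 = 45, M2 = 8
y1 = 45^(-1) mod 8 = 5
y2 = 8^(-1) mod 45 = 17
x = (3×45×5 + 36×8×17) mod 360 = 171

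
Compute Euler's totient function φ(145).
112

145 = 5 × 29
φ(n) = n × ∏(1 - 1/p) for each prime p dividing n
φ(145) = 145 × (1 - 1/5) × (1 - 1/29) = 112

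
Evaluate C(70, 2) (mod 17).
1

Using Lucas' theorem:
Write n=70 and k=2 in base 17:
n in base 17: [4, 2]
k in base 17: [0, 2]
C(70,2) mod 17 = ∏ C(n_i, k_i) mod 17
Digit binomials (mod 17): C(4,0) = 1; C(2,2) = 1
Product: 1 × 1 = 1 ≡ 1 (mod 17)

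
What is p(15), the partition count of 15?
176

p(n) counts ways to write n as a sum of positive integers (order ignored).
Euler's pentagonal recurrence: p(k) = p(k-1) + p(k-2) - p(k-5) - p(k-7) + p(k-12) + p(k-15) - ... (offsets j(3j∓1)/2, signs ++--, p(0)=1, p(<0)=0).
DP table for k = 0..14: p(0)=1, p(1)=1, p(2)=2, p(3)=3, p(4)=5, p(5)=7, p(6)=11, p(7)=15, p(8)=22, p(9)=30, p(10)=42, p(11)=56, p(12)=77, p(13)=101, p(14)=135.
Final step: p(15) = p(14) + p(13) - p(10) - p(8) + p(3) + p(0)
= 135 + 101 - 42 - 22 + 3 + 1
= 176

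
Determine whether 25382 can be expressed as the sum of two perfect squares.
Not possible

Factorization: 25382 = 2 × 7^3 × 37
By Fermat: n is sum of two squares iff every prime p ≡ 3 (mod 4) appears to even power.
Prime(s) ≡ 3 (mod 4) with odd exponent: [(7, 3)]
Therefore 25382 cannot be expressed as a² + b².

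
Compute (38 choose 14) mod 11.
8

Using Lucas' theorem:
Write n=38 and k=14 in base 11:
n in base 11: [3, 5]
k in base 11: [1, 3]
C(38,14) mod 11 = ∏ C(n_i, k_i) mod 11
Digit binomials (mod 11): C(3,1) = 3; C(5,3) = 10
Product: 3 × 10 = 30 ≡ 8 (mod 11)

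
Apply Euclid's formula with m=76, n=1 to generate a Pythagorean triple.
(5775, 152, 5777)

Euclid's formula: a = m² - n², b = 2mn, c = m² + n²
m = 76, n = 1
a = 76² - 1² = 5776 - 1 = 5775
b = 2 × 76 × 1 = 152
c = 76² + 1² = 5776 + 1 = 5777
Verification: 5775² + 152² = 33350625 + 23104 = 33373729 = 5777² ✓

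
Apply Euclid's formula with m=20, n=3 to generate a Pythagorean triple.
(391, 120, 409)

Euclid's formula: a = m² - n², b = 2mn, c = m² + n²
m = 20, n = 3
a = 20² - 3² = 400 - 9 = 391
b = 2 × 20 × 3 = 120
c = 20² + 3² = 400 + 9 = 409
Verification: 391² + 120² = 152881 + 14400 = 167281 = 409² ✓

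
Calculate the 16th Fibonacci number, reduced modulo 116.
59

Matrix identity: Q^n = [[F_(n+1), F_n], [F_n, F_(n-1)]] with Q = [[1,1],[1,0]].
n = 16 = 10000₂. Square-and-multiply, entries mod 116:
Q^1 = [[1,1],[1,0]]
Q^2 = (Q^1)² = [[2,1],[1,1]]
Q^4 = (Q^2)² = [[5,3],[3,2]]
Q^8 = (Q^4)² = [[34,21],[21,13]]
Q^16 = (Q^8)² = [[89,59],[59,30]]
F_16 mod 116 = Q^16[0][1] = 59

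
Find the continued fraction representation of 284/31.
[9; 6, 5]

Euclidean algorithm steps:
284 = 9 × 31 + 5
31 = 6 × 5 + 1
5 = 5 × 1 + 0
Continued fraction: [9; 6, 5]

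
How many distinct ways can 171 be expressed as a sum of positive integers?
301384802048

p(n) counts ways to write n as a sum of positive integers (order ignored).
Euler's pentagonal recurrence: p(k) = p(k-1) + p(k-2) - p(k-5) - p(k-7) + p(k-12) + p(k-15) - ... (offsets j(3j∓1)/2, signs ++--, p(0)=1, p(<0)=0).
DP table for k = 0..170: p(0)=1, p(1)=1, p(2)=2, p(3)=3, p(4)=5, p(5)=7, p(6)=11, p(7)=15, p(8)=22, p(9)=30, p(10)=42, p(11)=56, p(12)=77, p(13)=101, p(14)=135, p(15)=176, p(16)=231, p(17)=297, p(18)=385, p(19)=490, p(20)=627, p(21)=792, p(22)=1002, p(23)=1255, p(24)=1575, p(25)=1958, p(26)=2436, p(27)=3010, p(28)=3718, p(29)=4565, p(30)=5604, p(31)=6842, p(32)=8349, p(33)=10143, p(34)=12310, p(35)=14883, p(36)=17977, p(37)=21637, p(38)=26015, p(39)=31185, p(40)=37338, p(41)=44583, p(42)=53174, p(43)=63261, p(44)=75175, p(45)=89134, p(46)=105558, p(47)=124754, p(48)=147273, p(49)=173525, p(50)=204226, p(51)=239943, p(52)=281589, p(53)=329931, p(54)=386155, p(55)=451276, p(56)=526823, p(57)=614154, p(58)=715220, p(59)=831820, p(60)=966467, p(61)=1121505, p(62)=1300156, p(63)=1505499, p(64)=1741630, p(65)=2012558, p(66)=2323520, p(67)=2679689, p(68)=3087735, p(69)=3554345, p(70)=4087968, p(71)=4697205, p(72)=5392783, p(73)=6185689, p(74)=7089500, p(75)=8118264, p(76)=9289091, p(77)=10619863, p(78)=12132164, p(79)=13848650, p(80)=15796476, p(81)=18004327, p(82)=20506255, p(83)=23338469, p(84)=26543660, p(85)=30167357, p(86)=34262962, p(87)=38887673, p(88)=44108109, p(89)=49995925, p(90)=56634173, p(91)=64112359, p(92)=72533807, p(93)=82010177, p(94)=92669720, p(95)=104651419, p(96)=118114304, p(97)=133230930, p(98)=150198136, p(99)=169229875, p(100)=190569292, p(101)=214481126, p(102)=241265379, p(103)=271248950, p(104)=304801365, p(105)=342325709, p(106)=384276336, p(107)=431149389, p(108)=483502844, p(109)=541946240, p(110)=607163746, p(111)=679903203, p(112)=761002156, p(113)=851376628, p(114)=952050665, p(115)=1064144451, p(116)=1188908248, p(117)=1327710076, p(118)=1482074143, p(119)=1653668665, p(120)=1844349560, p(121)=2056148051, p(122)=2291320912, p(123)=2552338241, p(124)=2841940500, p(125)=3163127352, p(126)=3519222692, p(127)=3913864295, p(128)=4351078600, p(129)=4835271870, p(130)=5371315400, p(131)=5964539504, p(132)=6620830889, p(133)=7346629512, p(134)=8149040695, p(135)=9035836076, p(136)=10015581680, p(137)=11097645016, p(138)=12292341831, p(139)=13610949895, p(140)=15065878135, p(141)=16670689208, p(142)=18440293320, p(143)=20390982757, p(144)=22540654445, p(145)=24908858009, p(146)=27517052599, p(147)=30388671978, p(148)=33549419497, p(149)=37027355200, p(150)=40853235313, p(151)=45060624582, p(152)=49686288421, p(153)=54770336324, p(154)=60356673280, p(155)=66493182097, p(156)=73232243759, p(157)=80630964769, p(158)=88751778802, p(159)=97662728555, p(160)=107438159466, p(161)=118159068427, p(162)=129913904637, p(163)=142798995930, p(164)=156919475295, p(165)=172389800255, p(166)=189334822579, p(167)=207890420102, p(168)=228204732751, p(169)=250438925115, p(170)=274768617130.
Final step: p(171) = p(170) + p(169) - p(166) - p(164) + p(159) + p(156) - p(149) - p(145) + p(136) + p(131) - p(120) - p(114) + p(101) + p(94) - p(79) - p(71) + p(54) + p(45) - p(26) - p(16)
= 274768617130 + 250438925115 - 189334822579 - 156919475295 + 97662728555 + 73232243759 - 37027355200 - 24908858009 + 10015581680 + 5964539504 - 1844349560 - 952050665 + 214481126 + 92669720 - 13848650 - 4697205 + 386155 + 89134 - 2436 - 231
= 301384802048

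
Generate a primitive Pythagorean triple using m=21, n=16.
(185, 672, 697)

Euclid's formula: a = m² - n², b = 2mn, c = m² + n²
m = 21, n = 16
a = 21² - 16² = 441 - 256 = 185
b = 2 × 21 × 16 = 672
c = 21² + 16² = 441 + 256 = 697
Verification: 185² + 672² = 34225 + 451584 = 485809 = 697² ✓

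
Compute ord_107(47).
53

107 is prime, so ord(47) divides φ(107) = 106.
Divisors of 106: 1, 2, 53, 106.
Repeated squaring: 47^1 ≡ 47, 47^2 ≡ 69, 47^4 ≡ 53, 47^8 ≡ 27, 47^16 ≡ 87, 47^32 ≡ 79, 47^64 ≡ 35 (mod 107).
Test 47^d mod 107 for each divisor d in increasing order:
47^1 ≡ 47
47^2 ≡ 69
47^53 = 47^32·47^16·47^4·47^1 ≡ 1  ← first divisor giving 1
The order is 53.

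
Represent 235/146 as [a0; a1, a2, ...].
[1; 1, 1, 1, 1, 3, 1, 1, 3]

Euclidean algorithm steps:
235 = 1 × 146 + 89
146 = 1 × 89 + 57
89 = 1 × 57 + 32
57 = 1 × 32 + 25
32 = 1 × 25 + 7
25 = 3 × 7 + 4
7 = 1 × 4 + 3
4 = 1 × 3 + 1
3 = 3 × 1 + 0
Continued fraction: [1; 1, 1, 1, 1, 3, 1, 1, 3]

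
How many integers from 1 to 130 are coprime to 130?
48

130 = 2 × 5 × 13
φ(n) = n × ∏(1 - 1/p) for each prime p dividing n
φ(130) = 130 × (1 - 1/2) × (1 - 1/5) × (1 - 1/13) = 48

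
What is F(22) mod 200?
111

Matrix identity: Q^n = [[F_(n+1), F_n], [F_n, F_(n-1)]] with Q = [[1,1],[1,0]].
n = 22 = 10110₂. Square-and-multiply, entries mod 200:
Q^1 = [[1,1],[1,0]]
Q^2 = (Q^1)² = [[2,1],[1,1]]
Q^5 = (Q^2)²·Q = [[8,5],[5,3]]
Q^11 = (Q^5)²·Q = [[144,89],[89,55]]
Q^22 = (Q^11)² = [[57,111],[111,146]]
F_22 mod 200 = Q^22[0][1] = 111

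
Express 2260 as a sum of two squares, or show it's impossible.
12² + 46² (a=12, b=46)

Factorization: 2260 = 2^2 × 5 × 113
By Fermat: n is sum of two squares iff every prime p ≡ 3 (mod 4) appears to even power.
All primes ≡ 3 (mod 4) appear to even power.
Search a = 0, 1, 2, … for 2260 - a² a perfect square: first hit at a = 12: 2260 - 144 = 2116 = 46².
2260 = 12² + 46² = 144 + 2116 ✓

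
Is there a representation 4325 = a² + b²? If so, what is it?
10² + 65² (a=10, b=65)

Factorization: 4325 = 5^2 × 173
By Fermat: n is sum of two squares iff every prime p ≡ 3 (mod 4) appears to even power.
All primes ≡ 3 (mod 4) appear to even power.
Search a = 0, 1, 2, … for 4325 - a² a perfect square: first hit at a = 10: 4325 - 100 = 4225 = 65².
4325 = 10² + 65² = 100 + 4225 ✓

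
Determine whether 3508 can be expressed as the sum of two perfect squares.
12² + 58² (a=12, b=58)

Factorization: 3508 = 2^2 × 877
By Fermat: n is sum of two squares iff every prime p ≡ 3 (mod 4) appears to even power.
All primes ≡ 3 (mod 4) appear to even power.
Search a = 0, 1, 2, … for 3508 - a² a perfect square: first hit at a = 12: 3508 - 144 = 3364 = 58².
3508 = 12² + 58² = 144 + 3364 ✓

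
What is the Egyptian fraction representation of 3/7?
1/3 + 1/11 + 1/231

Greedy algorithm:
3/7: ceiling(7/3) = 3, use 1/3
2/21: ceiling(21/2) = 11, use 1/11
1/231: ceiling(231/1) = 231, use 1/231
Result: 3/7 = 1/3 + 1/11 + 1/231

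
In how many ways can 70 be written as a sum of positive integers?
4087968

p(n) counts ways to write n as a sum of positive integers (order ignored).
Euler's pentagonal recurrence: p(k) = p(k-1) + p(k-2) - p(k-5) - p(k-7) + p(k-12) + p(k-15) - ... (offsets j(3j∓1)/2, signs ++--, p(0)=1, p(<0)=0).
DP table for k = 0..69: p(0)=1, p(1)=1, p(2)=2, p(3)=3, p(4)=5, p(5)=7, p(6)=11, p(7)=15, p(8)=22, p(9)=30, p(10)=42, p(11)=56, p(12)=77, p(13)=101, p(14)=135, p(15)=176, p(16)=231, p(17)=297, p(18)=385, p(19)=490, p(20)=627, p(21)=792, p(22)=1002, p(23)=1255, p(24)=1575, p(25)=1958, p(26)=2436, p(27)=3010, p(28)=3718, p(29)=4565, p(30)=5604, p(31)=6842, p(32)=8349, p(33)=10143, p(34)=12310, p(35)=14883, p(36)=17977, p(37)=21637, p(38)=26015, p(39)=31185, p(40)=37338, p(41)=44583, p(42)=53174, p(43)=63261, p(44)=75175, p(45)=89134, p(46)=105558, p(47)=124754, p(48)=147273, p(49)=173525, p(50)=204226, p(51)=239943, p(52)=281589, p(53)=329931, p(54)=386155, p(55)=451276, p(56)=526823, p(57)=614154, p(58)=715220, p(59)=831820, p(60)=966467, p(61)=1121505, p(62)=1300156, p(63)=1505499, p(64)=1741630, p(65)=2012558, p(66)=2323520, p(67)=2679689, p(68)=3087735, p(69)=3554345.
Final step: p(70) = p(69) + p(68) - p(65) - p(63) + p(58) + p(55) - p(48) - p(44) + p(35) + p(30) - p(19) - p(13) + p(0)
= 3554345 + 3087735 - 2012558 - 1505499 + 715220 + 451276 - 147273 - 75175 + 14883 + 5604 - 490 - 101 + 1
= 4087968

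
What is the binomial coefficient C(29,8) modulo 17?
2

Using Lucas' theorem:
Write n=29 and k=8 in base 17:
n in base 17: [1, 12]
k in base 17: [0, 8]
C(29,8) mod 17 = ∏ C(n_i, k_i) mod 17
Digit binomials (mod 17): C(1,0) = 1; C(12,8) = 495 ≡ 2
Product: 1 × 2 = 2 ≡ 2 (mod 17)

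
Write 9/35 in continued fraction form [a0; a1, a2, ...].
[0; 3, 1, 8]

Euclidean algorithm steps:
9 = 0 × 35 + 9
35 = 3 × 9 + 8
9 = 1 × 8 + 1
8 = 8 × 1 + 0
Continued fraction: [0; 3, 1, 8]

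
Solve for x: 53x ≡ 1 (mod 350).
317

gcd(53, 350) = 1, so the inverse exists.
Extended Euclidean algorithm on (350, 53):
350 = 6 × 53 + 32  ⟹  32 = (1)·350 + (-6)·53
53 = 1 × 32 + 21  ⟹  21 = (-1)·350 + (7)·53
32 = 1 × 21 + 11  ⟹  11 = (2)·350 + (-13)·53
21 = 1 × 11 + 10  ⟹  10 = (-3)·350 + (20)·53
11 = 1 × 10 + 1  ⟹  1 = (5)·350 + (-33)·53
So (-33)·53 ≡ 1 (mod 350), i.e. 53^(-1) ≡ -33 ≡ 317 (mod 350).
Check: 53 × 317 = 16801 ≡ 1 (mod 350)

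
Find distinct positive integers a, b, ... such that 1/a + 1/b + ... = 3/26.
1/9 + 1/234

Greedy algorithm:
3/26: ceiling(26/3) = 9, use 1/9
1/234: ceiling(234/1) = 234, use 1/234
Result: 3/26 = 1/9 + 1/234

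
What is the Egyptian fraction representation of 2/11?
1/6 + 1/66

Greedy algorithm:
2/11: ceiling(11/2) = 6, use 1/6
1/66: ceiling(66/1) = 66, use 1/66
Result: 2/11 = 1/6 + 1/66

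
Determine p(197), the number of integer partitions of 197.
3068829878530

p(n) counts ways to write n as a sum of positive integers (order ignored).
Euler's pentagonal recurrence: p(k) = p(k-1) + p(k-2) - p(k-5) - p(k-7) + p(k-12) + p(k-15) - ... (offsets j(3j∓1)/2, signs ++--, p(0)=1, p(<0)=0).
DP table for k = 0..196: p(0)=1, p(1)=1, p(2)=2, p(3)=3, p(4)=5, p(5)=7, p(6)=11, p(7)=15, p(8)=22, p(9)=30, p(10)=42, p(11)=56, p(12)=77, p(13)=101, p(14)=135, p(15)=176, p(16)=231, p(17)=297, p(18)=385, p(19)=490, p(20)=627, p(21)=792, p(22)=1002, p(23)=1255, p(24)=1575, p(25)=1958, p(26)=2436, p(27)=3010, p(28)=3718, p(29)=4565, p(30)=5604, p(31)=6842, p(32)=8349, p(33)=10143, p(34)=12310, p(35)=14883, p(36)=17977, p(37)=21637, p(38)=26015, p(39)=31185, p(40)=37338, p(41)=44583, p(42)=53174, p(43)=63261, p(44)=75175, p(45)=89134, p(46)=105558, p(47)=124754, p(48)=147273, p(49)=173525, p(50)=204226, p(51)=239943, p(52)=281589, p(53)=329931, p(54)=386155, p(55)=451276, p(56)=526823, p(57)=614154, p(58)=715220, p(59)=831820, p(60)=966467, p(61)=1121505, p(62)=1300156, p(63)=1505499, p(64)=1741630, p(65)=2012558, p(66)=2323520, p(67)=2679689, p(68)=3087735, p(69)=3554345, p(70)=4087968, p(71)=4697205, p(72)=5392783, p(73)=6185689, p(74)=7089500, p(75)=8118264, p(76)=9289091, p(77)=10619863, p(78)=12132164, p(79)=13848650, p(80)=15796476, p(81)=18004327, p(82)=20506255, p(83)=23338469, p(84)=26543660, p(85)=30167357, p(86)=34262962, p(87)=38887673, p(88)=44108109, p(89)=49995925, p(90)=56634173, p(91)=64112359, p(92)=72533807, p(93)=82010177, p(94)=92669720, p(95)=104651419, p(96)=118114304, p(97)=133230930, p(98)=150198136, p(99)=169229875, p(100)=190569292, p(101)=214481126, p(102)=241265379, p(103)=271248950, p(104)=304801365, p(105)=342325709, p(106)=384276336, p(107)=431149389, p(108)=483502844, p(109)=541946240, p(110)=607163746, p(111)=679903203, p(112)=761002156, p(113)=851376628, p(114)=952050665, p(115)=1064144451, p(116)=1188908248, p(117)=1327710076, p(118)=1482074143, p(119)=1653668665, p(120)=1844349560, p(121)=2056148051, p(122)=2291320912, p(123)=2552338241, p(124)=2841940500, p(125)=3163127352, p(126)=3519222692, p(127)=3913864295, p(128)=4351078600, p(129)=4835271870, p(130)=5371315400, p(131)=5964539504, p(132)=6620830889, p(133)=7346629512, p(134)=8149040695, p(135)=9035836076, p(136)=10015581680, p(137)=11097645016, p(138)=12292341831, p(139)=13610949895, p(140)=15065878135, p(141)=16670689208, p(142)=18440293320, p(143)=20390982757, p(144)=22540654445, p(145)=24908858009, p(146)=27517052599, p(147)=30388671978, p(148)=33549419497, p(149)=37027355200, p(150)=40853235313, p(151)=45060624582, p(152)=49686288421, p(153)=54770336324, p(154)=60356673280, p(155)=66493182097, p(156)=73232243759, p(157)=80630964769, p(158)=88751778802, p(159)=97662728555, p(160)=107438159466, p(161)=118159068427, p(162)=129913904637, p(163)=142798995930, p(164)=156919475295, p(165)=172389800255, p(166)=189334822579, p(167)=207890420102, p(168)=228204732751, p(169)=250438925115, p(170)=274768617130, p(171)=301384802048, p(172)=330495499613, p(173)=362326859895, p(174)=397125074750, p(175)=435157697830, p(176)=476715857290, p(177)=522115831195, p(178)=571701605655, p(179)=625846753120, p(180)=684957390936, p(181)=749474411781, p(182)=819876908323, p(183)=896684817527, p(184)=980462880430, p(185)=1071823774337, p(186)=1171432692373, p(187)=1280011042268, p(188)=1398341745571, p(189)=1527273599625, p(190)=1667727404093, p(191)=1820701100652, p(192)=1987276856363, p(193)=2168627105469, p(194)=2366022741845, p(195)=2580840212973, p(196)=2814570987591.
Final step: p(197) = p(196) + p(195) - p(192) - p(190) + p(185) + p(182) - p(175) - p(171) + p(162) + p(157) - p(146) - p(140) + p(127) + p(120) - p(105) - p(97) + p(80) + p(71) - p(52) - p(42) + p(21) + p(10)
= 2814570987591 + 2580840212973 - 1987276856363 - 1667727404093 + 1071823774337 + 819876908323 - 435157697830 - 301384802048 + 129913904637 + 80630964769 - 27517052599 - 15065878135 + 3913864295 + 1844349560 - 342325709 - 133230930 + 15796476 + 4697205 - 281589 - 53174 + 792 + 42
= 3068829878530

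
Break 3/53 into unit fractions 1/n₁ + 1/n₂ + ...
1/18 + 1/954

Greedy algorithm:
3/53: ceiling(53/3) = 18, use 1/18
1/954: ceiling(954/1) = 954, use 1/954
Result: 3/53 = 1/18 + 1/954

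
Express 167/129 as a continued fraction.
[1; 3, 2, 1, 1, 7]

Euclidean algorithm steps:
167 = 1 × 129 + 38
129 = 3 × 38 + 15
38 = 2 × 15 + 8
15 = 1 × 8 + 7
8 = 1 × 7 + 1
7 = 7 × 1 + 0
Continued fraction: [1; 3, 2, 1, 1, 7]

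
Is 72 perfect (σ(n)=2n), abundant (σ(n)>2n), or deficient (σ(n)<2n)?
abundant

Proper divisors of 72: sum = 1 + 2 + 3 + 4 + 6 + 8 + 9 + 12 + 18 + 24 + 36 = 123
Since 123 > 72, 72 is abundant.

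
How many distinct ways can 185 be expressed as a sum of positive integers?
1071823774337

p(n) counts ways to write n as a sum of positive integers (order ignored).
Euler's pentagonal recurrence: p(k) = p(k-1) + p(k-2) - p(k-5) - p(k-7) + p(k-12) + p(k-15) - ... (offsets j(3j∓1)/2, signs ++--, p(0)=1, p(<0)=0).
DP table for k = 0..184: p(0)=1, p(1)=1, p(2)=2, p(3)=3, p(4)=5, p(5)=7, p(6)=11, p(7)=15, p(8)=22, p(9)=30, p(10)=42, p(11)=56, p(12)=77, p(13)=101, p(14)=135, p(15)=176, p(16)=231, p(17)=297, p(18)=385, p(19)=490, p(20)=627, p(21)=792, p(22)=1002, p(23)=1255, p(24)=1575, p(25)=1958, p(26)=2436, p(27)=3010, p(28)=3718, p(29)=4565, p(30)=5604, p(31)=6842, p(32)=8349, p(33)=10143, p(34)=12310, p(35)=14883, p(36)=17977, p(37)=21637, p(38)=26015, p(39)=31185, p(40)=37338, p(41)=44583, p(42)=53174, p(43)=63261, p(44)=75175, p(45)=89134, p(46)=105558, p(47)=124754, p(48)=147273, p(49)=173525, p(50)=204226, p(51)=239943, p(52)=281589, p(53)=329931, p(54)=386155, p(55)=451276, p(56)=526823, p(57)=614154, p(58)=715220, p(59)=831820, p(60)=966467, p(61)=1121505, p(62)=1300156, p(63)=1505499, p(64)=1741630, p(65)=2012558, p(66)=2323520, p(67)=2679689, p(68)=3087735, p(69)=3554345, p(70)=4087968, p(71)=4697205, p(72)=5392783, p(73)=6185689, p(74)=7089500, p(75)=8118264, p(76)=9289091, p(77)=10619863, p(78)=12132164, p(79)=13848650, p(80)=15796476, p(81)=18004327, p(82)=20506255, p(83)=23338469, p(84)=26543660, p(85)=30167357, p(86)=34262962, p(87)=38887673, p(88)=44108109, p(89)=49995925, p(90)=56634173, p(91)=64112359, p(92)=72533807, p(93)=82010177, p(94)=92669720, p(95)=104651419, p(96)=118114304, p(97)=133230930, p(98)=150198136, p(99)=169229875, p(100)=190569292, p(101)=214481126, p(102)=241265379, p(103)=271248950, p(104)=304801365, p(105)=342325709, p(106)=384276336, p(107)=431149389, p(108)=483502844, p(109)=541946240, p(110)=607163746, p(111)=679903203, p(112)=761002156, p(113)=851376628, p(114)=952050665, p(115)=1064144451, p(116)=1188908248, p(117)=1327710076, p(118)=1482074143, p(119)=1653668665, p(120)=1844349560, p(121)=2056148051, p(122)=2291320912, p(123)=2552338241, p(124)=2841940500, p(125)=3163127352, p(126)=3519222692, p(127)=3913864295, p(128)=4351078600, p(129)=4835271870, p(130)=5371315400, p(131)=5964539504, p(132)=6620830889, p(133)=7346629512, p(134)=8149040695, p(135)=9035836076, p(136)=10015581680, p(137)=11097645016, p(138)=12292341831, p(139)=13610949895, p(140)=15065878135, p(141)=16670689208, p(142)=18440293320, p(143)=20390982757, p(144)=22540654445, p(145)=24908858009, p(146)=27517052599, p(147)=30388671978, p(148)=33549419497, p(149)=37027355200, p(150)=40853235313, p(151)=45060624582, p(152)=49686288421, p(153)=54770336324, p(154)=60356673280, p(155)=66493182097, p(156)=73232243759, p(157)=80630964769, p(158)=88751778802, p(159)=97662728555, p(160)=107438159466, p(161)=118159068427, p(162)=129913904637, p(163)=142798995930, p(164)=156919475295, p(165)=172389800255, p(166)=189334822579, p(167)=207890420102, p(168)=228204732751, p(169)=250438925115, p(170)=274768617130, p(171)=301384802048, p(172)=330495499613, p(173)=362326859895, p(174)=397125074750, p(175)=435157697830, p(176)=476715857290, p(177)=522115831195, p(178)=571701605655, p(179)=625846753120, p(180)=684957390936, p(181)=749474411781, p(182)=819876908323, p(183)=896684817527, p(184)=980462880430.
Final step: p(185) = p(184) + p(183) - p(180) - p(178) + p(173) + p(170) - p(163) - p(159) + p(150) + p(145) - p(134) - p(128) + p(115) + p(108) - p(93) - p(85) + p(68) + p(59) - p(40) - p(30) + p(9)
= 980462880430 + 896684817527 - 684957390936 - 571701605655 + 362326859895 + 274768617130 - 142798995930 - 97662728555 + 40853235313 + 24908858009 - 8149040695 - 4351078600 + 1064144451 + 483502844 - 82010177 - 30167357 + 3087735 + 831820 - 37338 - 5604 + 30
= 1071823774337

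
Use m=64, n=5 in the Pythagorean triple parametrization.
(4071, 640, 4121)

Euclid's formula: a = m² - n², b = 2mn, c = m² + n²
m = 64, n = 5
a = 64² - 5² = 4096 - 25 = 4071
b = 2 × 64 × 5 = 640
c = 64² + 5² = 4096 + 25 = 4121
Verification: 4071² + 640² = 16573041 + 409600 = 16982641 = 4121² ✓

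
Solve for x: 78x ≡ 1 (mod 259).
176

gcd(78, 259) = 1, so the inverse exists.
Extended Euclidean algorithm on (259, 78):
259 = 3 × 78 + 25  ⟹  25 = (1)·259 + (-3)·78
78 = 3 × 25 + 3  ⟹  3 = (-3)·259 + (10)·78
25 = 8 × 3 + 1  ⟹  1 = (25)·259 + (-83)·78
So (-83)·78 ≡ 1 (mod 259), i.e. 78^(-1) ≡ -83 ≡ 176 (mod 259).
Check: 78 × 176 = 13728 ≡ 1 (mod 259)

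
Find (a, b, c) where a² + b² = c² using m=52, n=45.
(679, 4680, 4729)

Euclid's formula: a = m² - n², b = 2mn, c = m² + n²
m = 52, n = 45
a = 52² - 45² = 2704 - 2025 = 679
b = 2 × 52 × 45 = 4680
c = 52² + 45² = 2704 + 2025 = 4729
Verification: 679² + 4680² = 461041 + 21902400 = 22363441 = 4729² ✓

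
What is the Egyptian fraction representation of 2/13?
1/7 + 1/91

Greedy algorithm:
2/13: ceiling(13/2) = 7, use 1/7
1/91: ceiling(91/1) = 91, use 1/91
Result: 2/13 = 1/7 + 1/91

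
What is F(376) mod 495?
492

Matrix identity: Q^n = [[F_(n+1), F_n], [F_n, F_(n-1)]] with Q = [[1,1],[1,0]].
n = 376 = 101111000₂. Square-and-multiply, entries mod 495:
Q^1 = [[1,1],[1,0]]
Q^2 = (Q^1)² = [[2,1],[1,1]]
Q^5 = (Q^2)²·Q = [[8,5],[5,3]]
Q^11 = (Q^5)²·Q = [[144,89],[89,55]]
Q^23 = (Q^11)²·Q = [[333,442],[442,386]]
Q^47 = (Q^23)²·Q = [[351,343],[343,8]]
Q^94 = (Q^47)² = [[280,377],[377,398]]
Q^188 = (Q^94)² = [[254,186],[186,68]]
Q^376 = (Q^188)² = [[112,492],[492,115]]
F_376 mod 495 = Q^376[0][1] = 492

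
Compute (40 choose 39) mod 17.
6

Using Lucas' theorem:
Write n=40 and k=39 in base 17:
n in base 17: [2, 6]
k in base 17: [2, 5]
C(40,39) mod 17 = ∏ C(n_i, k_i) mod 17
Digit binomials (mod 17): C(2,2) = 1; C(6,5) = 6
Product: 1 × 6 = 6 ≡ 6 (mod 17)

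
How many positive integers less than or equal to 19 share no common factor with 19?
18

19 = 19
φ(n) = n × ∏(1 - 1/p) for each prime p dividing n
φ(19) = 19 × (1 - 1/19) = 18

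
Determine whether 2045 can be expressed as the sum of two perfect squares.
14² + 43² (a=14, b=43)

Factorization: 2045 = 5 × 409
By Fermat: n is sum of two squares iff every prime p ≡ 3 (mod 4) appears to even power.
All primes ≡ 3 (mod 4) appear to even power.
Search a = 0, 1, 2, … for 2045 - a² a perfect square: first hit at a = 14: 2045 - 196 = 1849 = 43².
2045 = 14² + 43² = 196 + 1849 ✓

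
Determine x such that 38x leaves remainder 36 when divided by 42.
x ≡ 12 (mod 21)

gcd(38, 42) = 2, which divides 36, so solutions exist.
Divide through by 2: 19x ≡ 18 (mod 21).
Find 19^(-1) mod 21 by the extended Euclidean algorithm:
21 = 1 × 19 + 2  ⟹  2 = (1)·21 + (-1)·19
19 = 9 × 2 + 1  ⟹  1 = (-9)·21 + (10)·19
So (10)·19 ≡ 1 (mod 21), i.e. 19^(-1) ≡ 10 (mod 21).
x ≡ 10 × 18 = 180 ≡ 12 (mod 21).
Check: 38 × 12 = 456 ≡ 36 (mod 42).
x ≡ 12 (mod 21), giving 2 solutions mod 42.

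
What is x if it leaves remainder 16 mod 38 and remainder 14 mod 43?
358

Using Chinese Remainder Theorem:
M = 38 × 43 = 1634
M1 = 43, M2 = 38
y1 = 43^(-1) mod 38 = 23
y2 = 38^(-1) mod 43 = 17
x = (16×43×23 + 14×38×17) mod 1634 = 358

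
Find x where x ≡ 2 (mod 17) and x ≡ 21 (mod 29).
427

Using Chinese Remainder Theorem:
M = 17 × 29 = 493
M1 = 29, M2 = 17
y1 = 29^(-1) mod 17 = 10
y2 = 17^(-1) mod 29 = 12
x = (2×29×10 + 21×17×12) mod 493 = 427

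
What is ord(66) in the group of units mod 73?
24

73 is prime, so ord(66) divides φ(73) = 72.
Divisors of 72: 1, 2, 3, 4, 6, 8, 9, 12, 18, 24, 36, 72.
Repeated squaring: 66^1 ≡ 66, 66^2 ≡ 49, 66^4 ≡ 65, 66^8 ≡ 64, 66^16 ≡ 8, 66^32 ≡ 64, 66^64 ≡ 8 (mod 73).
Test 66^d mod 73 for each divisor d in increasing order:
66^1 ≡ 66
66^2 ≡ 49
66^3 = 66^2·66^1 ≡ 22
66^4 ≡ 65
66^6 = 66^4·66^2 ≡ 46
66^8 ≡ 64
66^9 = 66^8·66^1 ≡ 63
66^12 = 66^8·66^4 ≡ 72
66^18 = 66^16·66^2 ≡ 27
66^24 = 66^16·66^8 ≡ 1  ← first divisor giving 1
The order is 24.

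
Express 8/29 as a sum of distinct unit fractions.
1/4 + 1/39 + 1/4524

Greedy algorithm:
8/29: ceiling(29/8) = 4, use 1/4
3/116: ceiling(116/3) = 39, use 1/39
1/4524: ceiling(4524/1) = 4524, use 1/4524
Result: 8/29 = 1/4 + 1/39 + 1/4524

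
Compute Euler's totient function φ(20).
8

20 = 2^2 × 5
φ(n) = n × ∏(1 - 1/p) for each prime p dividing n
φ(20) = 20 × (1 - 1/2) × (1 - 1/5) = 8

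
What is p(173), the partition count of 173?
362326859895

p(n) counts ways to write n as a sum of positive integers (order ignored).
Euler's pentagonal recurrence: p(k) = p(k-1) + p(k-2) - p(k-5) - p(k-7) + p(k-12) + p(k-15) - ... (offsets j(3j∓1)/2, signs ++--, p(0)=1, p(<0)=0).
DP table for k = 0..172: p(0)=1, p(1)=1, p(2)=2, p(3)=3, p(4)=5, p(5)=7, p(6)=11, p(7)=15, p(8)=22, p(9)=30, p(10)=42, p(11)=56, p(12)=77, p(13)=101, p(14)=135, p(15)=176, p(16)=231, p(17)=297, p(18)=385, p(19)=490, p(20)=627, p(21)=792, p(22)=1002, p(23)=1255, p(24)=1575, p(25)=1958, p(26)=2436, p(27)=3010, p(28)=3718, p(29)=4565, p(30)=5604, p(31)=6842, p(32)=8349, p(33)=10143, p(34)=12310, p(35)=14883, p(36)=17977, p(37)=21637, p(38)=26015, p(39)=31185, p(40)=37338, p(41)=44583, p(42)=53174, p(43)=63261, p(44)=75175, p(45)=89134, p(46)=105558, p(47)=124754, p(48)=147273, p(49)=173525, p(50)=204226, p(51)=239943, p(52)=281589, p(53)=329931, p(54)=386155, p(55)=451276, p(56)=526823, p(57)=614154, p(58)=715220, p(59)=831820, p(60)=966467, p(61)=1121505, p(62)=1300156, p(63)=1505499, p(64)=1741630, p(65)=2012558, p(66)=2323520, p(67)=2679689, p(68)=3087735, p(69)=3554345, p(70)=4087968, p(71)=4697205, p(72)=5392783, p(73)=6185689, p(74)=7089500, p(75)=8118264, p(76)=9289091, p(77)=10619863, p(78)=12132164, p(79)=13848650, p(80)=15796476, p(81)=18004327, p(82)=20506255, p(83)=23338469, p(84)=26543660, p(85)=30167357, p(86)=34262962, p(87)=38887673, p(88)=44108109, p(89)=49995925, p(90)=56634173, p(91)=64112359, p(92)=72533807, p(93)=82010177, p(94)=92669720, p(95)=104651419, p(96)=118114304, p(97)=133230930, p(98)=150198136, p(99)=169229875, p(100)=190569292, p(101)=214481126, p(102)=241265379, p(103)=271248950, p(104)=304801365, p(105)=342325709, p(106)=384276336, p(107)=431149389, p(108)=483502844, p(109)=541946240, p(110)=607163746, p(111)=679903203, p(112)=761002156, p(113)=851376628, p(114)=952050665, p(115)=1064144451, p(116)=1188908248, p(117)=1327710076, p(118)=1482074143, p(119)=1653668665, p(120)=1844349560, p(121)=2056148051, p(122)=2291320912, p(123)=2552338241, p(124)=2841940500, p(125)=3163127352, p(126)=3519222692, p(127)=3913864295, p(128)=4351078600, p(129)=4835271870, p(130)=5371315400, p(131)=5964539504, p(132)=6620830889, p(133)=7346629512, p(134)=8149040695, p(135)=9035836076, p(136)=10015581680, p(137)=11097645016, p(138)=12292341831, p(139)=13610949895, p(140)=15065878135, p(141)=16670689208, p(142)=18440293320, p(143)=20390982757, p(144)=22540654445, p(145)=24908858009, p(146)=27517052599, p(147)=30388671978, p(148)=33549419497, p(149)=37027355200, p(150)=40853235313, p(151)=45060624582, p(152)=49686288421, p(153)=54770336324, p(154)=60356673280, p(155)=66493182097, p(156)=73232243759, p(157)=80630964769, p(158)=88751778802, p(159)=97662728555, p(160)=107438159466, p(161)=118159068427, p(162)=129913904637, p(163)=142798995930, p(164)=156919475295, p(165)=172389800255, p(166)=189334822579, p(167)=207890420102, p(168)=228204732751, p(169)=250438925115, p(170)=274768617130, p(171)=301384802048, p(172)=330495499613.
Final step: p(173) = p(172) + p(171) - p(168) - p(166) + p(161) + p(158) - p(151) - p(147) + p(138) + p(133) - p(122) - p(116) + p(103) + p(96) - p(81) - p(73) + p(56) + p(47) - p(28) - p(18)
= 330495499613 + 301384802048 - 228204732751 - 189334822579 + 118159068427 + 88751778802 - 45060624582 - 30388671978 + 12292341831 + 7346629512 - 2291320912 - 1188908248 + 271248950 + 118114304 - 18004327 - 6185689 + 526823 + 124754 - 3718 - 385
= 362326859895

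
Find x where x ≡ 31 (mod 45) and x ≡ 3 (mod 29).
931

Using Chinese Remainder Theorem:
M = 45 × 29 = 1305
M1 = 29, M2 = 45
y1 = 29^(-1) mod 45 = 14
y2 = 45^(-1) mod 29 = 20
x = (31×29×14 + 3×45×20) mod 1305 = 931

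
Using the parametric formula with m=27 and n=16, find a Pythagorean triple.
(473, 864, 985)

Euclid's formula: a = m² - n², b = 2mn, c = m² + n²
m = 27, n = 16
a = 27² - 16² = 729 - 256 = 473
b = 2 × 27 × 16 = 864
c = 27² + 16² = 729 + 256 = 985
Verification: 473² + 864² = 223729 + 746496 = 970225 = 985² ✓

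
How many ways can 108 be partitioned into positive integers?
483502844

p(n) counts ways to write n as a sum of positive integers (order ignored).
Euler's pentagonal recurrence: p(k) = p(k-1) + p(k-2) - p(k-5) - p(k-7) + p(k-12) + p(k-15) - ... (offsets j(3j∓1)/2, signs ++--, p(0)=1, p(<0)=0).
DP table for k = 0..107: p(0)=1, p(1)=1, p(2)=2, p(3)=3, p(4)=5, p(5)=7, p(6)=11, p(7)=15, p(8)=22, p(9)=30, p(10)=42, p(11)=56, p(12)=77, p(13)=101, p(14)=135, p(15)=176, p(16)=231, p(17)=297, p(18)=385, p(19)=490, p(20)=627, p(21)=792, p(22)=1002, p(23)=1255, p(24)=1575, p(25)=1958, p(26)=2436, p(27)=3010, p(28)=3718, p(29)=4565, p(30)=5604, p(31)=6842, p(32)=8349, p(33)=10143, p(34)=12310, p(35)=14883, p(36)=17977, p(37)=21637, p(38)=26015, p(39)=31185, p(40)=37338, p(41)=44583, p(42)=53174, p(43)=63261, p(44)=75175, p(45)=89134, p(46)=105558, p(47)=124754, p(48)=147273, p(49)=173525, p(50)=204226, p(51)=239943, p(52)=281589, p(53)=329931, p(54)=386155, p(55)=451276, p(56)=526823, p(57)=614154, p(58)=715220, p(59)=831820, p(60)=966467, p(61)=1121505, p(62)=1300156, p(63)=1505499, p(64)=1741630, p(65)=2012558, p(66)=2323520, p(67)=2679689, p(68)=3087735, p(69)=3554345, p(70)=4087968, p(71)=4697205, p(72)=5392783, p(73)=6185689, p(74)=7089500, p(75)=8118264, p(76)=9289091, p(77)=10619863, p(78)=12132164, p(79)=13848650, p(80)=15796476, p(81)=18004327, p(82)=20506255, p(83)=23338469, p(84)=26543660, p(85)=30167357, p(86)=34262962, p(87)=38887673, p(88)=44108109, p(89)=49995925, p(90)=56634173, p(91)=64112359, p(92)=72533807, p(93)=82010177, p(94)=92669720, p(95)=104651419, p(96)=118114304, p(97)=133230930, p(98)=150198136, p(99)=169229875, p(100)=190569292, p(101)=214481126, p(102)=241265379, p(103)=271248950, p(104)=304801365, p(105)=342325709, p(106)=384276336, p(107)=431149389.
Final step: p(108) = p(107) + p(106) - p(103) - p(101) + p(96) + p(93) - p(86) - p(82) + p(73) + p(68) - p(57) - p(51) + p(38) + p(31) - p(16) - p(8)
= 431149389 + 384276336 - 271248950 - 214481126 + 118114304 + 82010177 - 34262962 - 20506255 + 6185689 + 3087735 - 614154 - 239943 + 26015 + 6842 - 231 - 22
= 483502844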